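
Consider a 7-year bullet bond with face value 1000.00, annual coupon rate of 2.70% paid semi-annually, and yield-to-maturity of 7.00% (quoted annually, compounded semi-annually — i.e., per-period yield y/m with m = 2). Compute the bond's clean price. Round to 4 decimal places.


Coupon per period c = face * coupon_rate / m = 13.500000
Periods per year m = 2; per-period yield y/m = 0.035000
Number of cashflows N = 14
Cashflows (t years, CF_t, discount factor 1/(1+y/m)^(m*t), PV):
  t = 0.5000: CF_t = 13.500000, DF = 0.966184, PV = 13.043478
  t = 1.0000: CF_t = 13.500000, DF = 0.933511, PV = 12.602394
  t = 1.5000: CF_t = 13.500000, DF = 0.901943, PV = 12.176227
  t = 2.0000: CF_t = 13.500000, DF = 0.871442, PV = 11.764470
  t = 2.5000: CF_t = 13.500000, DF = 0.841973, PV = 11.366638
  t = 3.0000: CF_t = 13.500000, DF = 0.813501, PV = 10.982259
  t = 3.5000: CF_t = 13.500000, DF = 0.785991, PV = 10.610878
  t = 4.0000: CF_t = 13.500000, DF = 0.759412, PV = 10.252056
  t = 4.5000: CF_t = 13.500000, DF = 0.733731, PV = 9.905368
  t = 5.0000: CF_t = 13.500000, DF = 0.708919, PV = 9.570404
  t = 5.5000: CF_t = 13.500000, DF = 0.684946, PV = 9.246767
  t = 6.0000: CF_t = 13.500000, DF = 0.661783, PV = 8.934075
  t = 6.5000: CF_t = 13.500000, DF = 0.639404, PV = 8.631956
  t = 7.0000: CF_t = 1013.500000, DF = 0.617782, PV = 626.121844
Price P = sum_t PV_t = 765.208814

Answer: Price = 765.2088


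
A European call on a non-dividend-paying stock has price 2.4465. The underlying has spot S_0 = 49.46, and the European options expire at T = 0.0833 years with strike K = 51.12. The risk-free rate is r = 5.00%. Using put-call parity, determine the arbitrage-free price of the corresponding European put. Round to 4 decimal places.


Answer: Put price = 3.8940

Derivation:
Put-call parity: C - P = S_0 * exp(-qT) - K * exp(-rT).
S_0 * exp(-qT) = 49.4600 * 1.00000000 = 49.46000000
K * exp(-rT) = 51.1200 * 0.99584366 = 50.90752798
P = C - S*exp(-qT) + K*exp(-rT)
P = 2.4465 - 49.46000000 + 50.90752798 = 3.8940


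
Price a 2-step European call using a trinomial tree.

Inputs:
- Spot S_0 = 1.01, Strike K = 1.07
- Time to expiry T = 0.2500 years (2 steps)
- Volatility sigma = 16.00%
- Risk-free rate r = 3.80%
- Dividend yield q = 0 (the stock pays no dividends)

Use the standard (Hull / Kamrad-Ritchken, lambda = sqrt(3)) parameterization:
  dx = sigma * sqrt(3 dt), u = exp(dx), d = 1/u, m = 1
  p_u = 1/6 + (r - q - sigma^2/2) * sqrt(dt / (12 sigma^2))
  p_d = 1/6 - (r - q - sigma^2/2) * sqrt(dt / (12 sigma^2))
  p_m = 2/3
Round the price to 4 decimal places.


Answer: Price = V(0,0) = 0.0159

Derivation:
dt = T/N = 0.125000; dx = sigma*sqrt(3*dt) = 0.097980
u = exp(dx) = 1.102940; d = 1/u = 0.906667
p_u = 0.182741, p_m = 0.666667, p_d = 0.150592
Discount per step: exp(-r*dt) = 0.995261
Stock lattice S(k, j) with j the centered position index:
  k=0: S(0,+0) = 1.0100
  k=1: S(1,-1) = 0.9157; S(1,+0) = 1.0100; S(1,+1) = 1.1140
  k=2: S(2,-2) = 0.8303; S(2,-1) = 0.9157; S(2,+0) = 1.0100; S(2,+1) = 1.1140; S(2,+2) = 1.2286
Terminal payoffs V(N, j) = max(S_T - K, 0):
  V(2,-2) = 0.000000; V(2,-1) = 0.000000; V(2,+0) = 0.000000; V(2,+1) = 0.043970; V(2,+2) = 0.158642
Backward induction: V(k, j) = exp(-r*dt) * [p_u * V(k+1, j+1) + p_m * V(k+1, j) + p_d * V(k+1, j-1)]
  V(1,-1) = exp(-r*dt) * [p_u*0.000000 + p_m*0.000000 + p_d*0.000000] = 0.000000
  V(1,+0) = exp(-r*dt) * [p_u*0.043970 + p_m*0.000000 + p_d*0.000000] = 0.007997
  V(1,+1) = exp(-r*dt) * [p_u*0.158642 + p_m*0.043970 + p_d*0.000000] = 0.058027
  V(0,+0) = exp(-r*dt) * [p_u*0.058027 + p_m*0.007997 + p_d*0.000000] = 0.015860


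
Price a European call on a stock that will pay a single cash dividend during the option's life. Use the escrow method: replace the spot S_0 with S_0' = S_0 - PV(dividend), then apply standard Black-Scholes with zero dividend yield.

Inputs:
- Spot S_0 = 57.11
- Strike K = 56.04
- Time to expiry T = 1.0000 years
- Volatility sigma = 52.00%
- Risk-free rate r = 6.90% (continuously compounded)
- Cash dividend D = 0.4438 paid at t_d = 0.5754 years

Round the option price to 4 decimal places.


PV(D) = D * exp(-r * t_d) = 0.4438 * 0.96107522 = 0.42652518
S_0' = S_0 - PV(D) = 57.1100 - 0.42652518 = 56.68347482
d1 = (ln(S_0'/K) + (r + sigma^2/2)*T) / (sigma*sqrt(T)) = 0.41464807
d2 = d1 - sigma*sqrt(T) = -0.10535193
exp(-rT) = 0.93332668
N(d1) = 0.66080022; N(d2) = 0.45804828
C = S_0' * N(d1) - K * exp(-rT) * N(d2) = 56.68347482 * 0.66080022 - 56.0400 * 0.93332668 * 0.45804828 = 13.4989

Answer: Price = 13.4989


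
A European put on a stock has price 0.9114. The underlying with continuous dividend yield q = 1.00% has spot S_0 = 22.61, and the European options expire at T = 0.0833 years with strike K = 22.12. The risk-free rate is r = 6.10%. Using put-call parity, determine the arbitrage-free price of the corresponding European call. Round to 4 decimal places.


Answer: Call price = 1.4947

Derivation:
Put-call parity: C - P = S_0 * exp(-qT) - K * exp(-rT).
S_0 * exp(-qT) = 22.6100 * 0.99916735 = 22.59117371
K * exp(-rT) = 22.1200 * 0.99493159 = 22.00788673
C = P + S*exp(-qT) - K*exp(-rT)
C = 0.9114 + 22.59117371 - 22.00788673 = 1.4947


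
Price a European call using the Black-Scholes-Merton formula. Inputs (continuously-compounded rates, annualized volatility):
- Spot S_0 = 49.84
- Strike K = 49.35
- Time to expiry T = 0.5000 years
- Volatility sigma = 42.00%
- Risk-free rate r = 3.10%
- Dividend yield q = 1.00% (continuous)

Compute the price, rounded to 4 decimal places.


Answer: Price = 6.3088

Derivation:
d1 = (ln(S/K) + (r - q + 0.5*sigma^2) * T) / (sigma * sqrt(T)) = 0.21711582
d2 = d1 - sigma * sqrt(T) = -0.07986903
exp(-rT) = 0.98461951; exp(-qT) = 0.99501248
C = S_0 * exp(-qT) * N(d1) - K * exp(-rT) * N(d2)
N(d1) = 0.58594096; N(d2) = 0.46817071
C = 49.8400 * 0.99501248 * 0.58594096 - 49.3500 * 0.98461951 * 0.46817071 = 6.3088


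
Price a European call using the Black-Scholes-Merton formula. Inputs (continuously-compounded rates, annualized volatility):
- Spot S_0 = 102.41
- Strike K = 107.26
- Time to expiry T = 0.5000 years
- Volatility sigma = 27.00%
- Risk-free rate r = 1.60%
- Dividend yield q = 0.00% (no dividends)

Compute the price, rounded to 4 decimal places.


Answer: Price = 6.1010

Derivation:
d1 = (ln(S/K) + (r - q + 0.5*sigma^2) * T) / (sigma * sqrt(T)) = -0.10499975
d2 = d1 - sigma * sqrt(T) = -0.29591858
exp(-rT) = 0.99203191; exp(-qT) = 1.00000000
C = S_0 * exp(-qT) * N(d1) - K * exp(-rT) * N(d2)
N(d1) = 0.45818800; N(d2) = 0.38364613
C = 102.4100 * 1.00000000 * 0.45818800 - 107.2600 * 0.99203191 * 0.38364613 = 6.1010


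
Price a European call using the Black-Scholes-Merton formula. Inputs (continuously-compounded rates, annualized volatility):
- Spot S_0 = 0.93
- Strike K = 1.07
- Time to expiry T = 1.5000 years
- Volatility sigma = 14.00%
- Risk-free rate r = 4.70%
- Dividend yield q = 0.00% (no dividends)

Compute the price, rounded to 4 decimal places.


d1 = (ln(S/K) + (r - q + 0.5*sigma^2) * T) / (sigma * sqrt(T)) = -0.32093764
d2 = d1 - sigma * sqrt(T) = -0.49240192
exp(-rT) = 0.93192774; exp(-qT) = 1.00000000
C = S_0 * exp(-qT) * N(d1) - K * exp(-rT) * N(d2)
N(d1) = 0.37412883; N(d2) = 0.31121762
C = 0.9300 * 1.00000000 * 0.37412883 - 1.0700 * 0.93192774 * 0.31121762 = 0.0376

Answer: Price = 0.0376


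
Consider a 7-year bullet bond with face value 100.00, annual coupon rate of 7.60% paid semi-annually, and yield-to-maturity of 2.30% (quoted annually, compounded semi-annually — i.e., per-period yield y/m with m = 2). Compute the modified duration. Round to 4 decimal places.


Answer: Modified duration = 5.7157

Derivation:
Coupon per period c = face * coupon_rate / m = 3.800000
Periods per year m = 2; per-period yield y/m = 0.011500
Number of cashflows N = 14
Cashflows (t years, CF_t, discount factor 1/(1+y/m)^(m*t), PV):
  t = 0.5000: CF_t = 3.800000, DF = 0.988631, PV = 3.756797
  t = 1.0000: CF_t = 3.800000, DF = 0.977391, PV = 3.714085
  t = 1.5000: CF_t = 3.800000, DF = 0.966279, PV = 3.671858
  t = 2.0000: CF_t = 3.800000, DF = 0.955293, PV = 3.630112
  t = 2.5000: CF_t = 3.800000, DF = 0.944432, PV = 3.588841
  t = 3.0000: CF_t = 3.800000, DF = 0.933694, PV = 3.548038
  t = 3.5000: CF_t = 3.800000, DF = 0.923079, PV = 3.507700
  t = 4.0000: CF_t = 3.800000, DF = 0.912584, PV = 3.467820
  t = 4.5000: CF_t = 3.800000, DF = 0.902209, PV = 3.428393
  t = 5.0000: CF_t = 3.800000, DF = 0.891951, PV = 3.389415
  t = 5.5000: CF_t = 3.800000, DF = 0.881810, PV = 3.350880
  t = 6.0000: CF_t = 3.800000, DF = 0.871785, PV = 3.312783
  t = 6.5000: CF_t = 3.800000, DF = 0.861873, PV = 3.275119
  t = 7.0000: CF_t = 103.800000, DF = 0.852075, PV = 88.445336
Price P = sum_t PV_t = 134.087175
First compute Macaulay numerator sum_t t * PV_t:
  t * PV_t at t = 0.5000: 1.878398
  t * PV_t at t = 1.0000: 3.714085
  t * PV_t at t = 1.5000: 5.507788
  t * PV_t at t = 2.0000: 7.260224
  t * PV_t at t = 2.5000: 8.972101
  t * PV_t at t = 3.0000: 10.644114
  t * PV_t at t = 3.5000: 12.276948
  t * PV_t at t = 4.0000: 13.871278
  t * PV_t at t = 4.5000: 15.427769
  t * PV_t at t = 5.0000: 16.947074
  t * PV_t at t = 5.5000: 18.429838
  t * PV_t at t = 6.0000: 19.876696
  t * PV_t at t = 6.5000: 21.288273
  t * PV_t at t = 7.0000: 619.117349
Macaulay duration D = 775.211937 / 134.087175 = 5.781403
Modified duration = D / (1 + y/m) = 5.781403 / (1 + 0.011500) = 5.715672


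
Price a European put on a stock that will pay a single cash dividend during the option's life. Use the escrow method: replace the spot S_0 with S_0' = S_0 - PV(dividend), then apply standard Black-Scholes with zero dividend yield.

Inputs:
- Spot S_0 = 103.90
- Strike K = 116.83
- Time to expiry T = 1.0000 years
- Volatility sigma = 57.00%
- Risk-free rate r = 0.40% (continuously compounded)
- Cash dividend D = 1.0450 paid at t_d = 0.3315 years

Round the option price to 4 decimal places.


PV(D) = D * exp(-r * t_d) = 1.0450 * 0.99867488 = 1.04361525
S_0' = S_0 - PV(D) = 103.9000 - 1.04361525 = 102.85638475
d1 = (ln(S_0'/K) + (r + sigma^2/2)*T) / (sigma*sqrt(T)) = 0.06853299
d2 = d1 - sigma*sqrt(T) = -0.50146701
exp(-rT) = 0.99600799
N(-d1) = 0.47268068; N(-d2) = 0.69197875
P = K * exp(-rT) * N(-d2) - S_0' * N(-d1) = 116.8300 * 0.99600799 * 0.69197875 - 102.85638475 * 0.47268068 = 31.9029

Answer: Price = 31.9029


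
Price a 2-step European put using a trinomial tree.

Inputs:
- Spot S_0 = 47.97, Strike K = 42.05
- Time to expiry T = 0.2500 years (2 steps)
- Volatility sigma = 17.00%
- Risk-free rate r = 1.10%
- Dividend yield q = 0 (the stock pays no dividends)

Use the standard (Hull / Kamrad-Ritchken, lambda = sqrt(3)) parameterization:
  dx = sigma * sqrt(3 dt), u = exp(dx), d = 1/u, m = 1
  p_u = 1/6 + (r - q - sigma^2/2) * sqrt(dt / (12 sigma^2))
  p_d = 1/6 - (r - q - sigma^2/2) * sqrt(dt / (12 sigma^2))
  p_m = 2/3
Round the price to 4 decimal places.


dt = T/N = 0.125000; dx = sigma*sqrt(3*dt) = 0.104103
u = exp(dx) = 1.109715; d = 1/u = 0.901132
p_u = 0.164595, p_m = 0.666667, p_d = 0.168738
Discount per step: exp(-r*dt) = 0.998626
Stock lattice S(k, j) with j the centered position index:
  k=0: S(0,+0) = 47.9700
  k=1: S(1,-1) = 43.2273; S(1,+0) = 47.9700; S(1,+1) = 53.2330
  k=2: S(2,-2) = 38.9535; S(2,-1) = 43.2273; S(2,+0) = 47.9700; S(2,+1) = 53.2330; S(2,+2) = 59.0735
Terminal payoffs V(N, j) = max(K - S_T, 0):
  V(2,-2) = 3.096478; V(2,-1) = 0.000000; V(2,+0) = 0.000000; V(2,+1) = 0.000000; V(2,+2) = 0.000000
Backward induction: V(k, j) = exp(-r*dt) * [p_u * V(k+1, j+1) + p_m * V(k+1, j) + p_d * V(k+1, j-1)]
  V(1,-1) = exp(-r*dt) * [p_u*0.000000 + p_m*0.000000 + p_d*3.096478] = 0.521775
  V(1,+0) = exp(-r*dt) * [p_u*0.000000 + p_m*0.000000 + p_d*0.000000] = 0.000000
  V(1,+1) = exp(-r*dt) * [p_u*0.000000 + p_m*0.000000 + p_d*0.000000] = 0.000000
  V(0,+0) = exp(-r*dt) * [p_u*0.000000 + p_m*0.000000 + p_d*0.521775] = 0.087922

Answer: Price = V(0,0) = 0.0879


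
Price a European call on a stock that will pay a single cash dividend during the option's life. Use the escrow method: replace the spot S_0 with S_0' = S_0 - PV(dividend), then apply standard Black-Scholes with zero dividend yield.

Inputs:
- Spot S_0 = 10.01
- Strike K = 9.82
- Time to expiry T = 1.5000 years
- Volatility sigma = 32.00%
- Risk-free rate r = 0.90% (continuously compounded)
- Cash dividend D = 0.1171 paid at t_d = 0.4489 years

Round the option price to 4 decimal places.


Answer: Price = 1.6258

Derivation:
PV(D) = D * exp(-r * t_d) = 0.1171 * 0.99596805 = 0.11662786
S_0' = S_0 - PV(D) = 10.0100 - 0.11662786 = 9.89337214
d1 = (ln(S_0'/K) + (r + sigma^2/2)*T) / (sigma*sqrt(T)) = 0.24939870
d2 = d1 - sigma*sqrt(T) = -0.14251966
exp(-rT) = 0.98659072
N(d1) = 0.59847381; N(d2) = 0.44333478
C = S_0' * N(d1) - K * exp(-rT) * N(d2) = 9.89337214 * 0.59847381 - 9.8200 * 0.98659072 * 0.44333478 = 1.6258


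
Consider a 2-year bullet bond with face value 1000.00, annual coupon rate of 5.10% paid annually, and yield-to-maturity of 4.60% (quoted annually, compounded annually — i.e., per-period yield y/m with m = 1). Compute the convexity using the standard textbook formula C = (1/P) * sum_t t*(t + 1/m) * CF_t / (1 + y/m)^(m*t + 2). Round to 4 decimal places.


Coupon per period c = face * coupon_rate / m = 51.000000
Periods per year m = 1; per-period yield y/m = 0.046000
Number of cashflows N = 2
Cashflows (t years, CF_t, discount factor 1/(1+y/m)^(m*t), PV):
  t = 1.0000: CF_t = 51.000000, DF = 0.956023, PV = 48.757170
  t = 2.0000: CF_t = 1051.000000, DF = 0.913980, PV = 960.592844
Price P = sum_t PV_t = 1009.350014
Convexity numerator sum_t t*(t + 1/m) * CF_t / (1+y/m)^(m*t + 2):
  t = 1.0000: term = 89.126144
  t = 2.0000: term = 5267.775138
Convexity = (1/P) * sum = 5356.901283 / 1009.350014 = 5.307278

Answer: Convexity = 5.3073


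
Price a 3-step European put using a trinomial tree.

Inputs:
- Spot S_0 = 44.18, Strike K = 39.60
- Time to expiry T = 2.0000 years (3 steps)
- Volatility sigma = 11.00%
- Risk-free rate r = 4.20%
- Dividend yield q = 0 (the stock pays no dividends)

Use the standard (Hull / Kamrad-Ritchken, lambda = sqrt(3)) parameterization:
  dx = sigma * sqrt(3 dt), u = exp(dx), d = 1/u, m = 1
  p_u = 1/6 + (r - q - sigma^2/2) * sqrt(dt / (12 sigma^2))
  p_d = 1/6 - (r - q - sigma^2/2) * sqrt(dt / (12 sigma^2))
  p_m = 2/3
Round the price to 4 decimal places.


dt = T/N = 0.666667; dx = sigma*sqrt(3*dt) = 0.155563
u = exp(dx) = 1.168316; d = 1/u = 0.855933
p_u = 0.243698, p_m = 0.666667, p_d = 0.089635
Discount per step: exp(-r*dt) = 0.972388
Stock lattice S(k, j) with j the centered position index:
  k=0: S(0,+0) = 44.1800
  k=1: S(1,-1) = 37.8151; S(1,+0) = 44.1800; S(1,+1) = 51.6162
  k=2: S(2,-2) = 32.3672; S(2,-1) = 37.8151; S(2,+0) = 44.1800; S(2,+1) = 51.6162; S(2,+2) = 60.3040
  k=3: S(3,-3) = 27.7041; S(3,-2) = 32.3672; S(3,-1) = 37.8151; S(3,+0) = 44.1800; S(3,+1) = 51.6162; S(3,+2) = 60.3040; S(3,+3) = 70.4542
Terminal payoffs V(N, j) = max(K - S_T, 0):
  V(3,-3) = 11.895864; V(3,-2) = 7.232811; V(3,-1) = 1.784892; V(3,+0) = 0.000000; V(3,+1) = 0.000000; V(3,+2) = 0.000000; V(3,+3) = 0.000000
Backward induction: V(k, j) = exp(-r*dt) * [p_u * V(k+1, j+1) + p_m * V(k+1, j) + p_d * V(k+1, j-1)]
  V(2,-2) = exp(-r*dt) * [p_u*1.784892 + p_m*7.232811 + p_d*11.895864] = 6.148542
  V(2,-1) = exp(-r*dt) * [p_u*0.000000 + p_m*1.784892 + p_d*7.232811] = 1.787483
  V(2,+0) = exp(-r*dt) * [p_u*0.000000 + p_m*0.000000 + p_d*1.784892] = 0.155571
  V(2,+1) = exp(-r*dt) * [p_u*0.000000 + p_m*0.000000 + p_d*0.000000] = 0.000000
  V(2,+2) = exp(-r*dt) * [p_u*0.000000 + p_m*0.000000 + p_d*0.000000] = 0.000000
  V(1,-1) = exp(-r*dt) * [p_u*0.155571 + p_m*1.787483 + p_d*6.148542] = 1.731524
  V(1,+0) = exp(-r*dt) * [p_u*0.000000 + p_m*0.155571 + p_d*1.787483] = 0.256647
  V(1,+1) = exp(-r*dt) * [p_u*0.000000 + p_m*0.000000 + p_d*0.155571] = 0.013560
  V(0,+0) = exp(-r*dt) * [p_u*0.013560 + p_m*0.256647 + p_d*1.731524] = 0.320507

Answer: Price = V(0,0) = 0.3205


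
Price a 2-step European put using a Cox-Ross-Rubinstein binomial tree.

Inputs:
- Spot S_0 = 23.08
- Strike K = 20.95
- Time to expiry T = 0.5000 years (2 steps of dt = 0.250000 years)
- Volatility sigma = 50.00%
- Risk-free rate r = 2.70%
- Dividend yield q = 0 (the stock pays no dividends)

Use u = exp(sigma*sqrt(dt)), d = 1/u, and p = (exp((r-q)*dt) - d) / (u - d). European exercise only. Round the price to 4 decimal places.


Answer: Price = V(0,0) = 2.0653

Derivation:
dt = T/N = 0.250000
u = exp(sigma*sqrt(dt)) = 1.284025; d = 1/u = 0.778801
p = (exp((r-q)*dt) - d) / (u - d) = 0.451229
Discount per step: exp(-r*dt) = 0.993273
Stock lattice S(k, i) with i counting down-moves:
  k=0: S(0,0) = 23.0800
  k=1: S(1,0) = 29.6353; S(1,1) = 17.9747
  k=2: S(2,0) = 38.0525; S(2,1) = 23.0800; S(2,2) = 13.9987
Terminal payoffs V(N, i) = max(K - S_T, 0):
  V(2,0) = 0.000000; V(2,1) = 0.000000; V(2,2) = 6.951272
Backward induction: V(k, i) = exp(-r*dt) * [p * V(k+1, i) + (1-p) * V(k+1, i+1)].
  V(1,0) = exp(-r*dt) * [p*0.000000 + (1-p)*0.000000] = 0.000000
  V(1,1) = exp(-r*dt) * [p*0.000000 + (1-p)*6.951272] = 3.788994
  V(0,0) = exp(-r*dt) * [p*0.000000 + (1-p)*3.788994] = 2.065302


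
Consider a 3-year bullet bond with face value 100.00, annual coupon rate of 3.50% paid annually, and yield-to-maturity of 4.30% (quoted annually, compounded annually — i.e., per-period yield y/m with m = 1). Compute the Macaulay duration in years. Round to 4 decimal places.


Answer: Macaulay duration = 2.8985 years

Derivation:
Coupon per period c = face * coupon_rate / m = 3.500000
Periods per year m = 1; per-period yield y/m = 0.043000
Number of cashflows N = 3
Cashflows (t years, CF_t, discount factor 1/(1+y/m)^(m*t), PV):
  t = 1.0000: CF_t = 3.500000, DF = 0.958773, PV = 3.355705
  t = 2.0000: CF_t = 3.500000, DF = 0.919245, PV = 3.217358
  t = 3.0000: CF_t = 103.500000, DF = 0.881347, PV = 91.219445
Price P = sum_t PV_t = 97.792508
Macaulay numerator sum_t t * PV_t:
  t * PV_t at t = 1.0000: 3.355705
  t * PV_t at t = 2.0000: 6.434717
  t * PV_t at t = 3.0000: 273.658334
Macaulay duration D = (sum_t t * PV_t) / P = 283.448756 / 97.792508 = 2.898471


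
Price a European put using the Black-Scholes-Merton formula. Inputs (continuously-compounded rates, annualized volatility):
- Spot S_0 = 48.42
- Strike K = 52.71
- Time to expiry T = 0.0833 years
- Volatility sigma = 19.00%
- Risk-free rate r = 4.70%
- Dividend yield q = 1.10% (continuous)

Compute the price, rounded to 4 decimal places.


d1 = (ln(S/K) + (r - q + 0.5*sigma^2) * T) / (sigma * sqrt(T)) = -1.46597056
d2 = d1 - sigma * sqrt(T) = -1.52080786
exp(-rT) = 0.99609255; exp(-qT) = 0.99908412
P = K * exp(-rT) * N(-d2) - S_0 * exp(-qT) * N(-d1)
N(-d1) = 0.92867185; N(-d2) = 0.93584597
P = 52.7100 * 0.99609255 * 0.93584597 - 48.4200 * 0.99908412 * 0.92867185 = 4.2106

Answer: Price = 4.2106


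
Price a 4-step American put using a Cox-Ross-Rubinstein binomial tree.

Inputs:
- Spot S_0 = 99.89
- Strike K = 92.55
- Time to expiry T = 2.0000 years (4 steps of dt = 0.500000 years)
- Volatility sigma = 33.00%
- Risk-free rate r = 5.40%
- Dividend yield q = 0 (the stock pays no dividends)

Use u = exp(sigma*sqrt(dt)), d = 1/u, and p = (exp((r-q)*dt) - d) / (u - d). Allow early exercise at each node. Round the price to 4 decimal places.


Answer: Price = V(0,0) = 10.4393

Derivation:
dt = T/N = 0.500000
u = exp(sigma*sqrt(dt)) = 1.262817; d = 1/u = 0.791880
p = (exp((r-q)*dt) - d) / (u - d) = 0.500040
Discount per step: exp(-r*dt) = 0.973361
Stock lattice S(k, i) with i counting down-moves:
  k=0: S(0,0) = 99.8900
  k=1: S(1,0) = 126.1428; S(1,1) = 79.1009
  k=2: S(2,0) = 159.2954; S(2,1) = 99.8900; S(2,2) = 62.6384
  k=3: S(3,0) = 201.1609; S(3,1) = 126.1428; S(3,2) = 79.1009; S(3,3) = 49.6021
  k=4: S(4,0) = 254.0295; S(4,1) = 159.2954; S(4,2) = 99.8900; S(4,3) = 62.6384; S(4,4) = 39.2789
Terminal payoffs V(N, i) = max(K - S_T, 0):
  V(4,0) = 0.000000; V(4,1) = 0.000000; V(4,2) = 0.000000; V(4,3) = 29.911563; V(4,4) = 53.271055
Backward induction: V(k, i) = exp(-r*dt) * [p * V(k+1, i) + (1-p) * V(k+1, i+1)]; then take max(V_cont, immediate exercise) for American.
  V(3,0) = exp(-r*dt) * [p*0.000000 + (1-p)*0.000000] = 0.000000; exercise = 0.000000; V(3,0) = max -> 0.000000
  V(3,1) = exp(-r*dt) * [p*0.000000 + (1-p)*0.000000] = 0.000000; exercise = 0.000000; V(3,1) = max -> 0.000000
  V(3,2) = exp(-r*dt) * [p*0.000000 + (1-p)*29.911563] = 14.556200; exercise = 13.449093; V(3,2) = max -> 14.556200
  V(3,3) = exp(-r*dt) * [p*29.911563 + (1-p)*53.271055] = 40.482448; exercise = 42.947865; V(3,3) = max -> 42.947865
  V(2,0) = exp(-r*dt) * [p*0.000000 + (1-p)*0.000000] = 0.000000; exercise = 0.000000; V(2,0) = max -> 0.000000
  V(2,1) = exp(-r*dt) * [p*0.000000 + (1-p)*14.556200] = 7.083648; exercise = 0.000000; V(2,1) = max -> 7.083648
  V(2,2) = exp(-r*dt) * [p*14.556200 + (1-p)*42.947865] = 27.984997; exercise = 29.911563; V(2,2) = max -> 29.911563
  V(1,0) = exp(-r*dt) * [p*0.000000 + (1-p)*7.083648] = 3.447195; exercise = 0.000000; V(1,0) = max -> 3.447195
  V(1,1) = exp(-r*dt) * [p*7.083648 + (1-p)*29.911563] = 18.003953; exercise = 13.449093; V(1,1) = max -> 18.003953
  V(0,0) = exp(-r*dt) * [p*3.447195 + (1-p)*18.003953] = 10.439285; exercise = 0.000000; V(0,0) = max -> 10.439285


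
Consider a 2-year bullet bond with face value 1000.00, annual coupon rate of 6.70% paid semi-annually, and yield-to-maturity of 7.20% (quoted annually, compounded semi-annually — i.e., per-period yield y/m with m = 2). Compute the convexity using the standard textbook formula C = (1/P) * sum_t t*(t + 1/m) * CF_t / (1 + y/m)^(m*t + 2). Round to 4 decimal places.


Coupon per period c = face * coupon_rate / m = 33.500000
Periods per year m = 2; per-period yield y/m = 0.036000
Number of cashflows N = 4
Cashflows (t years, CF_t, discount factor 1/(1+y/m)^(m*t), PV):
  t = 0.5000: CF_t = 33.500000, DF = 0.965251, PV = 32.335907
  t = 1.0000: CF_t = 33.500000, DF = 0.931709, PV = 31.212266
  t = 1.5000: CF_t = 33.500000, DF = 0.899333, PV = 30.127670
  t = 2.0000: CF_t = 1033.500000, DF = 0.868082, PV = 897.163217
Price P = sum_t PV_t = 990.839059
Convexity numerator sum_t t*(t + 1/m) * CF_t / (1+y/m)^(m*t + 2):
  t = 0.5000: term = 15.063835
  t = 1.0000: term = 43.621143
  t = 1.5000: term = 84.210701
  t = 2.0000: term = 4179.477127
Convexity = (1/P) * sum = 4322.372807 / 990.839059 = 4.362336

Answer: Convexity = 4.3623


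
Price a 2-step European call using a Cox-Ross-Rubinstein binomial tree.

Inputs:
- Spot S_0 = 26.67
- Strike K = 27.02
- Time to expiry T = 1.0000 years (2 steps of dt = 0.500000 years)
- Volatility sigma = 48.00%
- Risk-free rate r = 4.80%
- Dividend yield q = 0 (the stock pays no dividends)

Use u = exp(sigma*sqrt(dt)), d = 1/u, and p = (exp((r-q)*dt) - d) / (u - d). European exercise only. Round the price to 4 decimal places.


Answer: Price = V(0,0) = 4.9568

Derivation:
dt = T/N = 0.500000
u = exp(sigma*sqrt(dt)) = 1.404121; d = 1/u = 0.712189
p = (exp((r-q)*dt) - d) / (u - d) = 0.451058
Discount per step: exp(-r*dt) = 0.976286
Stock lattice S(k, i) with i counting down-moves:
  k=0: S(0,0) = 26.6700
  k=1: S(1,0) = 37.4479; S(1,1) = 18.9941
  k=2: S(2,0) = 52.5814; S(2,1) = 26.6700; S(2,2) = 13.5274
Terminal payoffs V(N, i) = max(S_T - K, 0):
  V(2,0) = 25.561369; V(2,1) = 0.000000; V(2,2) = 0.000000
Backward induction: V(k, i) = exp(-r*dt) * [p * V(k+1, i) + (1-p) * V(k+1, i+1)].
  V(1,0) = exp(-r*dt) * [p*25.561369 + (1-p)*0.000000] = 11.256232
  V(1,1) = exp(-r*dt) * [p*0.000000 + (1-p)*0.000000] = 0.000000
  V(0,0) = exp(-r*dt) * [p*11.256232 + (1-p)*0.000000] = 4.956807


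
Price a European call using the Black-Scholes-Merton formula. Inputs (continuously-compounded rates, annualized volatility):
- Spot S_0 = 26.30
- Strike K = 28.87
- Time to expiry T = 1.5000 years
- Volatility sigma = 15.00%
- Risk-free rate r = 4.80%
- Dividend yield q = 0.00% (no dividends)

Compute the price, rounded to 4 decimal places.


Answer: Price = 1.6762

Derivation:
d1 = (ln(S/K) + (r - q + 0.5*sigma^2) * T) / (sigma * sqrt(T)) = -0.02372769
d2 = d1 - sigma * sqrt(T) = -0.20743942
exp(-rT) = 0.93053090; exp(-qT) = 1.00000000
C = S_0 * exp(-qT) * N(d1) - K * exp(-rT) * N(d2)
N(d1) = 0.49053491; N(d2) = 0.41783335
C = 26.3000 * 1.00000000 * 0.49053491 - 28.8700 * 0.93053090 * 0.41783335 = 1.6762


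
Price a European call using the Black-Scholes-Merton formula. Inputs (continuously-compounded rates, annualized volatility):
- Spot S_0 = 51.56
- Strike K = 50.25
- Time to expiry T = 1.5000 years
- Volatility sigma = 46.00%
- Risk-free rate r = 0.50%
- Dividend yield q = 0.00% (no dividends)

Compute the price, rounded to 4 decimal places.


d1 = (ln(S/K) + (r - q + 0.5*sigma^2) * T) / (sigma * sqrt(T)) = 0.34068432
d2 = d1 - sigma * sqrt(T) = -0.22269832
exp(-rT) = 0.99252805; exp(-qT) = 1.00000000
C = S_0 * exp(-qT) * N(d1) - K * exp(-rT) * N(d2)
N(d1) = 0.63332938; N(d2) = 0.41188515
C = 51.5600 * 1.00000000 * 0.63332938 - 50.2500 * 0.99252805 * 0.41188515 = 12.1119

Answer: Price = 12.1119


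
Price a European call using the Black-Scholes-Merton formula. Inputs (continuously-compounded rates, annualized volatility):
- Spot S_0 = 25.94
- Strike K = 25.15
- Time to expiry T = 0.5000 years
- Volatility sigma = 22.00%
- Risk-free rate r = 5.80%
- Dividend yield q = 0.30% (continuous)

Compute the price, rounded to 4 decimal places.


d1 = (ln(S/K) + (r - q + 0.5*sigma^2) * T) / (sigma * sqrt(T)) = 0.45337297
d2 = d1 - sigma * sqrt(T) = 0.29780948
exp(-rT) = 0.97141646; exp(-qT) = 0.99850112
C = S_0 * exp(-qT) * N(d1) - K * exp(-rT) * N(d2)
N(d1) = 0.67485990; N(d2) = 0.61707571
C = 25.9400 * 0.99850112 * 0.67485990 - 25.1500 * 0.97141646 * 0.61707571 = 2.4038

Answer: Price = 2.4038


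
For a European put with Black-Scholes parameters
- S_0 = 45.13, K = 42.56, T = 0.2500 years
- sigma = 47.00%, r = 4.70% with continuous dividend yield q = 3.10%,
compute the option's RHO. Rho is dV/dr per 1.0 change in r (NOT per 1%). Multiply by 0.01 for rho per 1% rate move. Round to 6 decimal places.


Answer: Rho = -4.634996

Derivation:
d1 = 0.3840207183; d2 = 0.1490207183
phi(d1) = 0.3705842409; exp(-qT) = 0.9922799538; exp(-rT) = 0.9883187617
N(-d2) = 0.4407686423
Rho = -K*T*exp(-rT)*N(-d2) = -42.5600 * 0.2500 * 0.9883187617 * 0.4407686423 = -4.634996


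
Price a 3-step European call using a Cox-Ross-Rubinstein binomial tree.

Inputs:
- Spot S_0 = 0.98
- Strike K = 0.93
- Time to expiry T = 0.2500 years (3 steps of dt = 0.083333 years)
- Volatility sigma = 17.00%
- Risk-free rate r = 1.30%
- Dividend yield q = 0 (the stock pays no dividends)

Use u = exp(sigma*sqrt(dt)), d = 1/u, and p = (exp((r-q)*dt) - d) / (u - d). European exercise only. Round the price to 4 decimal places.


Answer: Price = V(0,0) = 0.0636

Derivation:
dt = T/N = 0.083333
u = exp(sigma*sqrt(dt)) = 1.050299; d = 1/u = 0.952110
p = (exp((r-q)*dt) - d) / (u - d) = 0.498773
Discount per step: exp(-r*dt) = 0.998917
Stock lattice S(k, i) with i counting down-moves:
  k=0: S(0,0) = 0.9800
  k=1: S(1,0) = 1.0293; S(1,1) = 0.9331
  k=2: S(2,0) = 1.0811; S(2,1) = 0.9800; S(2,2) = 0.8884
  k=3: S(3,0) = 1.1354; S(3,1) = 1.0293; S(3,2) = 0.9331; S(3,3) = 0.8458
Terminal payoffs V(N, i) = max(S_T - K, 0):
  V(3,0) = 0.205442; V(3,1) = 0.099293; V(3,2) = 0.003068; V(3,3) = 0.000000
Backward induction: V(k, i) = exp(-r*dt) * [p * V(k+1, i) + (1-p) * V(k+1, i+1)].
  V(2,0) = exp(-r*dt) * [p*0.205442 + (1-p)*0.099293] = 0.152072
  V(2,1) = exp(-r*dt) * [p*0.099293 + (1-p)*0.003068] = 0.051007
  V(2,2) = exp(-r*dt) * [p*0.003068 + (1-p)*0.000000] = 0.001528
  V(1,0) = exp(-r*dt) * [p*0.152072 + (1-p)*0.051007] = 0.101306
  V(1,1) = exp(-r*dt) * [p*0.051007 + (1-p)*0.001528] = 0.026179
  V(0,0) = exp(-r*dt) * [p*0.101306 + (1-p)*0.026179] = 0.063581


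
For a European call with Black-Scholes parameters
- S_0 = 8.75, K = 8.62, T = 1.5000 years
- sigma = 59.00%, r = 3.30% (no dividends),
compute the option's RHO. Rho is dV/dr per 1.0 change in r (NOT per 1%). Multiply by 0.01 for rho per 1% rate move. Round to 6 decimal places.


Answer: Rho = 4.833366

Derivation:
d1 = 0.4505173715; d2 = -0.2720821027
phi(d1) = 0.3604429871; exp(-qT) = 1.0000000000; exp(-rT) = 0.9517051581
N(d2) = 0.3927794453
Rho = K*T*exp(-rT)*N(d2) = 8.6200 * 1.5000 * 0.9517051581 * 0.3927794453 = 4.833366


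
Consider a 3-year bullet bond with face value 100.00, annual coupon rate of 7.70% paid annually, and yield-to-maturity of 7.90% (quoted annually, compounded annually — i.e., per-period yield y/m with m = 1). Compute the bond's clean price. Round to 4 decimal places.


Coupon per period c = face * coupon_rate / m = 7.700000
Periods per year m = 1; per-period yield y/m = 0.079000
Number of cashflows N = 3
Cashflows (t years, CF_t, discount factor 1/(1+y/m)^(m*t), PV):
  t = 1.0000: CF_t = 7.700000, DF = 0.926784, PV = 7.136237
  t = 2.0000: CF_t = 7.700000, DF = 0.858929, PV = 6.613751
  t = 3.0000: CF_t = 107.700000, DF = 0.796041, PV = 85.733661
Price P = sum_t PV_t = 99.483649

Answer: Price = 99.4836


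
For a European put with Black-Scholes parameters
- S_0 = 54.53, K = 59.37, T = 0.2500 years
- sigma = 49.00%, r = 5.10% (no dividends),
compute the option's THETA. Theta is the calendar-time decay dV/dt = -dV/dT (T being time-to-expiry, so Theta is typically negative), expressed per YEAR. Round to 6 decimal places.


d1 = -0.1725532218; d2 = -0.4175532218
phi(d1) = 0.3930470947; exp(-qT) = 1.0000000000; exp(-rT) = 0.9873309369
Theta = -S*exp(-qT)*phi(d1)*sigma/(2*sqrt(T)) + r*K*exp(-rT)*N(-d2) - q*S*exp(-qT)*N(-d1)
N(-d1) = 0.5684986881; N(-d2) = 0.6618630979; sqrt(T) = 0.5000000000
Term 1 = -54.5300 * 1.0000000000 * 0.3930470947 * 0.4900 / (2 * 0.5000000000) = -10.5021004563
Term 2 = 0.0510 * 59.3700 * 0.9873309369 * 0.6618630979 = 1.9786461671
Term 3 = 0 (no dividend yield, q = 0)
Theta = -10.5021004563 + (1.9786461671) + (0.0000000000) = -8.523454

Answer: Theta = -8.523454


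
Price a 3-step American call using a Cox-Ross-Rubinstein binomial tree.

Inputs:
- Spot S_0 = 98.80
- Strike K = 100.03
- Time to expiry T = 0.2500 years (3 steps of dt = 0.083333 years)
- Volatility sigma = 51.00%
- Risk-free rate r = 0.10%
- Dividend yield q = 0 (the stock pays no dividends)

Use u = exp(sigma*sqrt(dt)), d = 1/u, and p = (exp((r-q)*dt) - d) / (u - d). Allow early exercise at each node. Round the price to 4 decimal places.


Answer: Price = V(0,0) = 10.3333

Derivation:
dt = T/N = 0.083333
u = exp(sigma*sqrt(dt)) = 1.158614; d = 1/u = 0.863100
p = (exp((r-q)*dt) - d) / (u - d) = 0.463542
Discount per step: exp(-r*dt) = 0.999917
Stock lattice S(k, i) with i counting down-moves:
  k=0: S(0,0) = 98.8000
  k=1: S(1,0) = 114.4710; S(1,1) = 85.2743
  k=2: S(2,0) = 132.6277; S(2,1) = 98.8000; S(2,2) = 73.6003
  k=3: S(3,0) = 153.6643; S(3,1) = 114.4710; S(3,2) = 85.2743; S(3,3) = 63.5244
Terminal payoffs V(N, i) = max(S_T - K, 0):
  V(3,0) = 53.634332; V(3,1) = 14.441047; V(3,2) = 0.000000; V(3,3) = 0.000000
Backward induction: V(k, i) = exp(-r*dt) * [p * V(k+1, i) + (1-p) * V(k+1, i+1)]; then take max(V_cont, immediate exercise) for American.
  V(2,0) = exp(-r*dt) * [p*53.634332 + (1-p)*14.441047] = 32.606074; exercise = 32.597738; V(2,0) = max -> 32.606074
  V(2,1) = exp(-r*dt) * [p*14.441047 + (1-p)*0.000000] = 6.693478; exercise = 0.000000; V(2,1) = max -> 6.693478
  V(2,2) = exp(-r*dt) * [p*0.000000 + (1-p)*0.000000] = 0.000000; exercise = 0.000000; V(2,2) = max -> 0.000000
  V(1,0) = exp(-r*dt) * [p*32.606074 + (1-p)*6.693478] = 18.703502; exercise = 14.441047; V(1,0) = max -> 18.703502
  V(1,1) = exp(-r*dt) * [p*6.693478 + (1-p)*0.000000] = 3.102451; exercise = 0.000000; V(1,1) = max -> 3.102451
  V(0,0) = exp(-r*dt) * [p*18.703502 + (1-p)*3.102451] = 10.333337; exercise = 0.000000; V(0,0) = max -> 10.333337


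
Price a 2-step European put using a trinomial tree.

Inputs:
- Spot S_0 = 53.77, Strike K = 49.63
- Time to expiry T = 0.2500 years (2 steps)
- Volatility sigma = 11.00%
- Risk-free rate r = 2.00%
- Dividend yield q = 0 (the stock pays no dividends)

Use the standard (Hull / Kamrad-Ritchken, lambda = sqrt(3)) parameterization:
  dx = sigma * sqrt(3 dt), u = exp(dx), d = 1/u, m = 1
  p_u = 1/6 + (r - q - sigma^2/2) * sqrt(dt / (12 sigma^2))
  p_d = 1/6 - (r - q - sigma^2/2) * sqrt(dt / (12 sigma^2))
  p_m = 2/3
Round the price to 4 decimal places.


Answer: Price = V(0,0) = 0.0620

Derivation:
dt = T/N = 0.125000; dx = sigma*sqrt(3*dt) = 0.067361
u = exp(dx) = 1.069682; d = 1/u = 0.934858
p_u = 0.179610, p_m = 0.666667, p_d = 0.153723
Discount per step: exp(-r*dt) = 0.997503
Stock lattice S(k, j) with j the centered position index:
  k=0: S(0,+0) = 53.7700
  k=1: S(1,-1) = 50.2673; S(1,+0) = 53.7700; S(1,+1) = 57.5168
  k=2: S(2,-2) = 46.9928; S(2,-1) = 50.2673; S(2,+0) = 53.7700; S(2,+1) = 57.5168; S(2,+2) = 61.5246
Terminal payoffs V(N, j) = max(K - S_T, 0):
  V(2,-2) = 2.637230; V(2,-1) = 0.000000; V(2,+0) = 0.000000; V(2,+1) = 0.000000; V(2,+2) = 0.000000
Backward induction: V(k, j) = exp(-r*dt) * [p_u * V(k+1, j+1) + p_m * V(k+1, j) + p_d * V(k+1, j-1)]
  V(1,-1) = exp(-r*dt) * [p_u*0.000000 + p_m*0.000000 + p_d*2.637230] = 0.404392
  V(1,+0) = exp(-r*dt) * [p_u*0.000000 + p_m*0.000000 + p_d*0.000000] = 0.000000
  V(1,+1) = exp(-r*dt) * [p_u*0.000000 + p_m*0.000000 + p_d*0.000000] = 0.000000
  V(0,+0) = exp(-r*dt) * [p_u*0.000000 + p_m*0.000000 + p_d*0.404392] = 0.062009


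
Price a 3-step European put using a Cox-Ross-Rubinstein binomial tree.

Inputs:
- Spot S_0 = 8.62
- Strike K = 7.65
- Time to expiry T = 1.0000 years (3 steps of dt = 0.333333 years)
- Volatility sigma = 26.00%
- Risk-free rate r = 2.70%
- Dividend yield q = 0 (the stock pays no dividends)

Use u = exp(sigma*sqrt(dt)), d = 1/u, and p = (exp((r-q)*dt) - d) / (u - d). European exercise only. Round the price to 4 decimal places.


Answer: Price = V(0,0) = 0.3599

Derivation:
dt = T/N = 0.333333
u = exp(sigma*sqrt(dt)) = 1.161963; d = 1/u = 0.860612
p = (exp((r-q)*dt) - d) / (u - d) = 0.492543
Discount per step: exp(-r*dt) = 0.991040
Stock lattice S(k, i) with i counting down-moves:
  k=0: S(0,0) = 8.6200
  k=1: S(1,0) = 10.0161; S(1,1) = 7.4185
  k=2: S(2,0) = 11.6384; S(2,1) = 8.6200; S(2,2) = 6.3844
  k=3: S(3,0) = 13.5234; S(3,1) = 10.0161; S(3,2) = 7.4185; S(3,3) = 5.4945
Terminal payoffs V(N, i) = max(K - S_T, 0):
  V(3,0) = 0.000000; V(3,1) = 0.000000; V(3,2) = 0.231521; V(3,3) = 2.155476
Backward induction: V(k, i) = exp(-r*dt) * [p * V(k+1, i) + (1-p) * V(k+1, i+1)].
  V(2,0) = exp(-r*dt) * [p*0.000000 + (1-p)*0.000000] = 0.000000
  V(2,1) = exp(-r*dt) * [p*0.000000 + (1-p)*0.231521] = 0.116434
  V(2,2) = exp(-r*dt) * [p*0.231521 + (1-p)*2.155476] = 1.197024
  V(1,0) = exp(-r*dt) * [p*0.000000 + (1-p)*0.116434] = 0.058556
  V(1,1) = exp(-r*dt) * [p*0.116434 + (1-p)*1.197024] = 0.658831
  V(0,0) = exp(-r*dt) * [p*0.058556 + (1-p)*0.658831] = 0.359916


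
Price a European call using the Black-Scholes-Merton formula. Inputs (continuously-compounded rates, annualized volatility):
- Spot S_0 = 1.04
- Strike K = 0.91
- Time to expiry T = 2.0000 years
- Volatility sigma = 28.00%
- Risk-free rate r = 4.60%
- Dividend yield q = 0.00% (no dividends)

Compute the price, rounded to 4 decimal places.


d1 = (ln(S/K) + (r - q + 0.5*sigma^2) * T) / (sigma * sqrt(T)) = 0.76754267
d2 = d1 - sigma * sqrt(T) = 0.37156288
exp(-rT) = 0.91210515; exp(-qT) = 1.00000000
C = S_0 * exp(-qT) * N(d1) - K * exp(-rT) * N(d2)
N(d1) = 0.77862053; N(d2) = 0.64489083
C = 1.0400 * 1.00000000 * 0.77862053 - 0.9100 * 0.91210515 * 0.64489083 = 0.2745

Answer: Price = 0.2745


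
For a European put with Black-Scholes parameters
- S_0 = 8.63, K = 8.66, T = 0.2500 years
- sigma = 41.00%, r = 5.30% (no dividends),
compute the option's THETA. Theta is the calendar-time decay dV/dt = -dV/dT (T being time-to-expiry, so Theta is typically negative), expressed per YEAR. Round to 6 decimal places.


d1 = 0.1502062562; d2 = -0.0547937438
phi(d1) = 0.3944671181; exp(-qT) = 1.0000000000; exp(-rT) = 0.9868373948
Theta = -S*exp(-qT)*phi(d1)*sigma/(2*sqrt(T)) + r*K*exp(-rT)*N(-d2) - q*S*exp(-qT)*N(-d1)
N(-d1) = 0.4403009451; N(-d2) = 0.5218486077; sqrt(T) = 0.5000000000
Term 1 = -8.6300 * 1.0000000000 * 0.3944671181 * 0.4100 / (2 * 0.5000000000) = -1.3957430040
Term 2 = 0.0530 * 8.6600 * 0.9868373948 * 0.5218486077 = 0.2363653921
Term 3 = 0 (no dividend yield, q = 0)
Theta = -1.3957430040 + (0.2363653921) + (0.0000000000) = -1.159378

Answer: Theta = -1.159378


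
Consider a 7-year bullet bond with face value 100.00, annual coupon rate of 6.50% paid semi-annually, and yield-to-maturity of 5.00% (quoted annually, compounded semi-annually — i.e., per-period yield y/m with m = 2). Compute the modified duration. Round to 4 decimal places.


Coupon per period c = face * coupon_rate / m = 3.250000
Periods per year m = 2; per-period yield y/m = 0.025000
Number of cashflows N = 14
Cashflows (t years, CF_t, discount factor 1/(1+y/m)^(m*t), PV):
  t = 0.5000: CF_t = 3.250000, DF = 0.975610, PV = 3.170732
  t = 1.0000: CF_t = 3.250000, DF = 0.951814, PV = 3.093397
  t = 1.5000: CF_t = 3.250000, DF = 0.928599, PV = 3.017948
  t = 2.0000: CF_t = 3.250000, DF = 0.905951, PV = 2.944340
  t = 2.5000: CF_t = 3.250000, DF = 0.883854, PV = 2.872526
  t = 3.0000: CF_t = 3.250000, DF = 0.862297, PV = 2.802465
  t = 3.5000: CF_t = 3.250000, DF = 0.841265, PV = 2.734112
  t = 4.0000: CF_t = 3.250000, DF = 0.820747, PV = 2.667426
  t = 4.5000: CF_t = 3.250000, DF = 0.800728, PV = 2.602367
  t = 5.0000: CF_t = 3.250000, DF = 0.781198, PV = 2.538895
  t = 5.5000: CF_t = 3.250000, DF = 0.762145, PV = 2.476971
  t = 6.0000: CF_t = 3.250000, DF = 0.743556, PV = 2.416557
  t = 6.5000: CF_t = 3.250000, DF = 0.725420, PV = 2.357616
  t = 7.0000: CF_t = 103.250000, DF = 0.707727, PV = 73.072833
Price P = sum_t PV_t = 108.768184
First compute Macaulay numerator sum_t t * PV_t:
  t * PV_t at t = 0.5000: 1.585366
  t * PV_t at t = 1.0000: 3.093397
  t * PV_t at t = 1.5000: 4.526922
  t * PV_t at t = 2.0000: 5.888679
  t * PV_t at t = 2.5000: 7.181316
  t * PV_t at t = 3.0000: 8.407394
  t * PV_t at t = 3.5000: 9.569392
  t * PV_t at t = 4.0000: 10.669705
  t * PV_t at t = 4.5000: 11.710652
  t * PV_t at t = 5.0000: 12.694474
  t * PV_t at t = 5.5000: 13.623338
  t * PV_t at t = 6.0000: 14.499340
  t * PV_t at t = 6.5000: 15.324505
  t * PV_t at t = 7.0000: 511.509831
Macaulay duration D = 630.284312 / 108.768184 = 5.794749
Modified duration = D / (1 + y/m) = 5.794749 / (1 + 0.025000) = 5.653414

Answer: Modified duration = 5.6534


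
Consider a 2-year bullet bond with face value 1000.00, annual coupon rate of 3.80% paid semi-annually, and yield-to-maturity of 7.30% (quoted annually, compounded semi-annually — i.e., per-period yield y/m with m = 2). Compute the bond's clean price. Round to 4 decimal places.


Coupon per period c = face * coupon_rate / m = 19.000000
Periods per year m = 2; per-period yield y/m = 0.036500
Number of cashflows N = 4
Cashflows (t years, CF_t, discount factor 1/(1+y/m)^(m*t), PV):
  t = 0.5000: CF_t = 19.000000, DF = 0.964785, PV = 18.330921
  t = 1.0000: CF_t = 19.000000, DF = 0.930811, PV = 17.685404
  t = 1.5000: CF_t = 19.000000, DF = 0.898033, PV = 17.062619
  t = 2.0000: CF_t = 1019.000000, DF = 0.866409, PV = 882.870404
Price P = sum_t PV_t = 935.949348

Answer: Price = 935.9493


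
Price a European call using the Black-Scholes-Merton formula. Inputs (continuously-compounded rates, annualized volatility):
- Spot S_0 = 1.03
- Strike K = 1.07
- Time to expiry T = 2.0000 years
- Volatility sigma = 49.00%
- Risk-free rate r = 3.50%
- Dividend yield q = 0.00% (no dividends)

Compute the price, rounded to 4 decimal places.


d1 = (ln(S/K) + (r - q + 0.5*sigma^2) * T) / (sigma * sqrt(T)) = 0.39251664
d2 = d1 - sigma * sqrt(T) = -0.30044801
exp(-rT) = 0.93239382; exp(-qT) = 1.00000000
C = S_0 * exp(-qT) * N(d1) - K * exp(-rT) * N(d2)
N(d1) = 0.65266174; N(d2) = 0.38191773
C = 1.0300 * 1.00000000 * 0.65266174 - 1.0700 * 0.93239382 * 0.38191773 = 0.2912

Answer: Price = 0.2912


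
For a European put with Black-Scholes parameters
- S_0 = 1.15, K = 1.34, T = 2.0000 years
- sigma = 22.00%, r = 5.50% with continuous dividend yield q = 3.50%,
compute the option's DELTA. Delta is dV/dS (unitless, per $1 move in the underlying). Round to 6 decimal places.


d1 = -0.2073355092; d2 = -0.5184624929
phi(d1) = 0.3904589098; exp(-qT) = 0.9323938199; exp(-rT) = 0.8958341353
N(-d1) = 0.5821260779
Delta = -exp(-qT) * N(-d1) = -0.9323938199 * 0.5821260779 = -0.542771

Answer: Delta = -0.542771
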